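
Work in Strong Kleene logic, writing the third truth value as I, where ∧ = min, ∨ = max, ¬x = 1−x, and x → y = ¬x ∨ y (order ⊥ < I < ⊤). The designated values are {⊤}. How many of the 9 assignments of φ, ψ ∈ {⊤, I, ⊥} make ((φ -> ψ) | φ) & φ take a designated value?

Designated under: (φ=⊤, ψ=⊤); (φ=⊤, ψ=I); (φ=⊤, ψ=⊥).

3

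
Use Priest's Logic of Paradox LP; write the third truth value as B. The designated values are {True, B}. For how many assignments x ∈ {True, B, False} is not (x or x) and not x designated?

2

x=True: False ·
x=B: B ✓
x=False: True ✓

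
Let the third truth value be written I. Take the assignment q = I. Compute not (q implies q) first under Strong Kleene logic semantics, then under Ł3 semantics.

In Strong Kleene logic: q implies q = I implies I = I  [not I or I]
not (q implies q) = not I = I
In Ł3: q implies q = I implies I = True
not (q implies q) = not True = False
They differ because Strong Kleene logic and Ł3 treat I differently under implication.

I; False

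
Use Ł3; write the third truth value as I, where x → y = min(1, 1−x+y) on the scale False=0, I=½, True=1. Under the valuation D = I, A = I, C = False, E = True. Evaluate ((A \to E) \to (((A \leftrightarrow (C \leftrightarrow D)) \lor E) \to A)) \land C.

False

A \to E = I \to True = True
C \leftrightarrow D = False \leftrightarrow I = I
A \leftrightarrow (C \leftrightarrow D) = I \leftrightarrow I = True
(A \leftrightarrow (C \leftrightarrow D)) \lor E = True \lor True = True
((A \leftrightarrow (C \leftrightarrow D)) \lor E) \to A = True \to I = I
(A \to E) \to (((A \leftrightarrow (C \leftrightarrow D)) \lor E) \to A) = True \to I = I
((A \to E) \to (((A \leftrightarrow (C \leftrightarrow D)) \lor E) \to A)) \land C = I \land False = False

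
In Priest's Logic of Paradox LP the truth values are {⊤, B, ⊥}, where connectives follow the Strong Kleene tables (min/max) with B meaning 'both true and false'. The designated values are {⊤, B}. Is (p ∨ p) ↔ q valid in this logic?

Countermodel: p=⊤, q=⊥ gives ⊥, which is not designated.

No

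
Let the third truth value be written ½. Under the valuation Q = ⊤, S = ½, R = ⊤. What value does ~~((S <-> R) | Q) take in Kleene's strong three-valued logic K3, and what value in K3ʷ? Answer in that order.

In Kleene's strong three-valued logic K3: S <-> R = ½ <-> ⊤ = ½
(S <-> R) | Q = ½ | ⊤ = ⊤
~((S <-> R) | Q) = ~⊤ = ⊥
~~((S <-> R) | Q) = ~⊥ = ⊤
In K3ʷ: S <-> R = ½ <-> ⊤ = ½
(S <-> R) | Q = ½ | ⊤ = ½
~((S <-> R) | Q) = ~½ = ½
~~((S <-> R) | Q) = ~½ = ½
They differ because Kleene's strong three-valued logic K3 and K3ʷ treat ½ differently under the binary connectives.

⊤; ½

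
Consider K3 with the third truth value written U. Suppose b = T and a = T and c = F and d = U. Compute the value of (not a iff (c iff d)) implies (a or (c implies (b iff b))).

T

not a = not T = F
c iff d = F iff U = U
not a iff (c iff d) = F iff U = U
b iff b = T iff T = T
c implies (b iff b) = F implies T = T
a or (c implies (b iff b)) = T or T = T
(not a iff (c iff d)) implies (a or (c implies (b iff b))) = U implies T = T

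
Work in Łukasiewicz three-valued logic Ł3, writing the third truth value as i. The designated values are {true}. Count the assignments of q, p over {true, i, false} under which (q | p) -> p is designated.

6

Of the 9 assignments, 6 give a value in {true}.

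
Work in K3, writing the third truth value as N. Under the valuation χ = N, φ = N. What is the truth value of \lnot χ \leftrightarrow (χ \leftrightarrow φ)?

\lnot χ = \lnot N = N
χ \leftrightarrow φ = N \leftrightarrow N = N
\lnot χ \leftrightarrow (χ \leftrightarrow φ) = N \leftrightarrow N = N

N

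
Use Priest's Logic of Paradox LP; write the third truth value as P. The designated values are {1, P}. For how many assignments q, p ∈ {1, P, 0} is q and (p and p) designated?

4

Designated under: (q=1, p=1); (q=1, p=P); (q=P, p=1); (q=P, p=P).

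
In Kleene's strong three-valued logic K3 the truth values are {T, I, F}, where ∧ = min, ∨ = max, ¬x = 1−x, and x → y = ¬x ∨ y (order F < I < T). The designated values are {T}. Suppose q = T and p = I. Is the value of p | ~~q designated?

~q = ~T = F
~~q = ~F = T
p | ~~q = I | T = T
T ∈ {T}.

Yes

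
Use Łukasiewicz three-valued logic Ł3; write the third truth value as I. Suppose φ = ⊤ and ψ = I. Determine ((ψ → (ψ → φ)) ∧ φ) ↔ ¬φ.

⊥

ψ → φ = I → ⊤ = ⊤  [min(1, 1−½+1)]
ψ → (ψ → φ) = I → ⊤ = ⊤
(ψ → (ψ → φ)) ∧ φ = ⊤ ∧ ⊤ = ⊤
¬φ = ¬⊤ = ⊥
((ψ → (ψ → φ)) ∧ φ) ↔ ¬φ = ⊤ ↔ ⊥ = ⊥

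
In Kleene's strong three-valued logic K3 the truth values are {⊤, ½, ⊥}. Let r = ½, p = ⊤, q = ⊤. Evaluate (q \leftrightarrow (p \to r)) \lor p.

p \to r = ⊤ \to ½ = ½  [\lnot ⊤ \lor ½]
q \leftrightarrow (p \to r) = ⊤ \leftrightarrow ½ = ½
(q \leftrightarrow (p \to r)) \lor p = ½ \lor ⊤ = ⊤

⊤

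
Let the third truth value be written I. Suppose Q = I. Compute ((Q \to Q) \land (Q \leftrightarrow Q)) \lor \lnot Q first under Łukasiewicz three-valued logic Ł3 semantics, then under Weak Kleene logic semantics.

In Łukasiewicz three-valued logic Ł3: Q \to Q = I \to I = T
Q \leftrightarrow Q = I \leftrightarrow I = T
(Q \to Q) \land (Q \leftrightarrow Q) = T \land T = T
\lnot Q = \lnot I = I
((Q \to Q) \land (Q \leftrightarrow Q)) \lor \lnot Q = T \lor I = T
In Weak Kleene logic: Q \to Q = I \to I = I  [any arg is the third value ⇒ result is the third value]
Q \leftrightarrow Q = I \leftrightarrow I = I
(Q \to Q) \land (Q \leftrightarrow Q) = I \land I = I
\lnot Q = \lnot I = I
((Q \to Q) \land (Q \leftrightarrow Q)) \lor \lnot Q = I \lor I = I
They differ because Łukasiewicz three-valued logic Ł3 and Weak Kleene logic treat I differently under the binary connectives.

T; I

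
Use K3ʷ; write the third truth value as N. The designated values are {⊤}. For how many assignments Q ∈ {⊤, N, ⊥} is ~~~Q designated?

1

Q=⊤: ⊥ ·
Q=N: N ·
Q=⊥: ⊤ ✓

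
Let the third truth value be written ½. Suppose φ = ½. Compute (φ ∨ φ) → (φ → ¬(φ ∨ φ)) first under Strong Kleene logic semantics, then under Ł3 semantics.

In Strong Kleene logic: φ ∨ φ = ½ ∨ ½ = ½
φ ∨ φ = ½ ∨ ½ = ½
¬(φ ∨ φ) = ¬½ = ½
φ → ¬(φ ∨ φ) = ½ → ½ = ½
(φ ∨ φ) → (φ → ¬(φ ∨ φ)) = ½ → ½ = ½
In Ł3: φ ∨ φ = ½ ∨ ½ = ½
φ ∨ φ = ½ ∨ ½ = ½
¬(φ ∨ φ) = ¬½ = ½
φ → ¬(φ ∨ φ) = ½ → ½ = ⊤  [min(1, 1−½+½)]
(φ ∨ φ) → (φ → ¬(φ ∨ φ)) = ½ → ⊤ = ⊤
They differ because Strong Kleene logic and Ł3 treat ½ differently under implication.

½; ⊤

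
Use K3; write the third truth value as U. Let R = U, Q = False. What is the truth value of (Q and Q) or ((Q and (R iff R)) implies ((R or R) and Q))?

True

Q and Q = False and False = False
R iff R = U iff U = U
Q and (R iff R) = False and U = False
R or R = U or U = U
(R or R) and Q = U and False = False
(Q and (R iff R)) implies ((R or R) and Q) = False implies False = True
(Q and Q) or ((Q and (R iff R)) implies ((R or R) and Q)) = False or True = True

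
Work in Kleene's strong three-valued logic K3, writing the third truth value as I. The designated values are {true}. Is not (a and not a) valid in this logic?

No

Countermodel: a=I gives I, which is not designated.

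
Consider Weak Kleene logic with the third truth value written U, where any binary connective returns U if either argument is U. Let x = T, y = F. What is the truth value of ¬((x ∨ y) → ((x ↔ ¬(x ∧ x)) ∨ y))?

x ∨ y = T ∨ F = T
x ∧ x = T ∧ T = T
¬(x ∧ x) = ¬T = F
x ↔ ¬(x ∧ x) = T ↔ F = F
(x ↔ ¬(x ∧ x)) ∨ y = F ∨ F = F
(x ∨ y) → ((x ↔ ¬(x ∧ x)) ∨ y) = T → F = F
¬((x ∨ y) → ((x ↔ ¬(x ∧ x)) ∨ y)) = ¬F = T

T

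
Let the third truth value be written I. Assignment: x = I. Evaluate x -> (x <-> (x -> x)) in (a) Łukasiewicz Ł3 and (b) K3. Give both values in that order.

In Łukasiewicz Ł3: x -> x = I -> I = true  [min(1, 1−½+½)]
x <-> (x -> x) = I <-> true = I
x -> (x <-> (x -> x)) = I -> I = true
In K3: x -> x = I -> I = I  [~I | I]
x <-> (x -> x) = I <-> I = I
x -> (x <-> (x -> x)) = I -> I = I
They differ because Łukasiewicz Ł3 and K3 treat I differently under implication.

true; I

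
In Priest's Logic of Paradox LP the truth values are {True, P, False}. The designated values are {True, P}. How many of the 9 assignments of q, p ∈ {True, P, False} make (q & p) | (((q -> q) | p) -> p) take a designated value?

7

Of the 9 assignments, 7 give a value in {True, P}.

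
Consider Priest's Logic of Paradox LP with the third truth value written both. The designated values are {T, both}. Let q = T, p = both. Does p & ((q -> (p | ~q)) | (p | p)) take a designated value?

~q = ~T = F
p | ~q = both | F = both
q -> (p | ~q) = T -> both = both  [~T | both]
p | p = both | both = both
(q -> (p | ~q)) | (p | p) = both | both = both
p & ((q -> (p | ~q)) | (p | p)) = both & both = both
both ∈ {T, both}.

Yes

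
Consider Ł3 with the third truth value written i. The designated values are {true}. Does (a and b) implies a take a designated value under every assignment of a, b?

Every assignment of a, b over {true, i, false} gives a value in {true}.
In particular, with a=i, b=i: (a and b) implies a = true.

Yes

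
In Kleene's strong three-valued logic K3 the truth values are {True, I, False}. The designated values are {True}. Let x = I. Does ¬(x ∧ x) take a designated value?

x ∧ x = I ∧ I = I
¬(x ∧ x) = ¬I = I
I ∉ {True}.

No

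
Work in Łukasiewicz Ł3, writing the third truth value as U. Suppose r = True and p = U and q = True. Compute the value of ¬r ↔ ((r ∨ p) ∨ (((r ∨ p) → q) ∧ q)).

False

¬r = ¬True = False
r ∨ p = True ∨ U = True
r ∨ p = True ∨ U = True
(r ∨ p) → q = True → True = True
((r ∨ p) → q) ∧ q = True ∧ True = True
(r ∨ p) ∨ (((r ∨ p) → q) ∧ q) = True ∨ True = True
¬r ↔ ((r ∨ p) ∨ (((r ∨ p) → q) ∧ q)) = False ↔ True = False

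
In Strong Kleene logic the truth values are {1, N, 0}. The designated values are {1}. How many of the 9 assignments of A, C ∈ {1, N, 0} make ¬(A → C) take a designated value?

Designated under: (A=1, C=0).

1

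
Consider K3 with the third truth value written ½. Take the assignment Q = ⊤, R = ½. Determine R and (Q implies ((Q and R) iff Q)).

Q and R = ⊤ and ½ = ½
(Q and R) iff Q = ½ iff ⊤ = ½
Q implies ((Q and R) iff Q) = ⊤ implies ½ = ½  [not ⊤ or ½]
R and (Q implies ((Q and R) iff Q)) = ½ and ½ = ½

½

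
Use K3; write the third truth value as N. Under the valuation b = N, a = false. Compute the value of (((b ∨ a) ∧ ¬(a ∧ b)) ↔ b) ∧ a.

false

b ∨ a = N ∨ false = N
a ∧ b = false ∧ N = false
¬(a ∧ b) = ¬false = true
(b ∨ a) ∧ ¬(a ∧ b) = N ∧ true = N
((b ∨ a) ∧ ¬(a ∧ b)) ↔ b = N ↔ N = N
(((b ∨ a) ∧ ¬(a ∧ b)) ↔ b) ∧ a = N ∧ false = false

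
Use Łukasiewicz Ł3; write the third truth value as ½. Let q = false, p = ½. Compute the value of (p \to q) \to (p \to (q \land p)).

p \to q = ½ \to false = ½
q \land p = false \land ½ = false
p \to (q \land p) = ½ \to false = ½
(p \to q) \to (p \to (q \land p)) = ½ \to ½ = true

true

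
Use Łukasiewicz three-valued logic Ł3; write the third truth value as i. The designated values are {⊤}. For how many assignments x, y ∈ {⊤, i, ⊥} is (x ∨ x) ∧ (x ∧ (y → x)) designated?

Designated under: (x=⊤, y=⊤); (x=⊤, y=i); (x=⊤, y=⊥).

3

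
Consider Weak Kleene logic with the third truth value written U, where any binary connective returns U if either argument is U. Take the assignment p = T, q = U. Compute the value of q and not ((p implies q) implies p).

p implies q = T implies U = U  [any arg is the third value ⇒ result is the third value]
(p implies q) implies p = U implies T = U
not ((p implies q) implies p) = not U = U
q and not ((p implies q) implies p) = U and U = U

U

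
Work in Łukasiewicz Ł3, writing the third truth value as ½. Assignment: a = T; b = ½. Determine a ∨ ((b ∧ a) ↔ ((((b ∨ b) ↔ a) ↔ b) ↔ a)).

b ∧ a = ½ ∧ T = ½
b ∨ b = ½ ∨ ½ = ½
(b ∨ b) ↔ a = ½ ↔ T = ½
((b ∨ b) ↔ a) ↔ b = ½ ↔ ½ = T
(((b ∨ b) ↔ a) ↔ b) ↔ a = T ↔ T = T
(b ∧ a) ↔ ((((b ∨ b) ↔ a) ↔ b) ↔ a) = ½ ↔ T = ½
a ∨ ((b ∧ a) ↔ ((((b ∨ b) ↔ a) ↔ b) ↔ a)) = T ∨ ½ = T

T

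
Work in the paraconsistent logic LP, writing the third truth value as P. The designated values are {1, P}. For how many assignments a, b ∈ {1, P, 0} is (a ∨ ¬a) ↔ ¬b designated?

7

Of the 9 assignments, 7 give a value in {1, P}.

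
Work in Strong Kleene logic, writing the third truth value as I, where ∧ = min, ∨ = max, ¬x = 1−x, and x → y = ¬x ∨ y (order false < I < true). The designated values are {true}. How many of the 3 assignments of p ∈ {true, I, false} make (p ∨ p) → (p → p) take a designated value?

p=true: true ✓
p=I: I ·
p=false: true ✓

2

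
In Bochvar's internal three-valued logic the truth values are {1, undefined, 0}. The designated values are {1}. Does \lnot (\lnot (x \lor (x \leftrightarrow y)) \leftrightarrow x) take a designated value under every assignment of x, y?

No

Countermodel: x=1, y=undefined gives undefined, which is not designated.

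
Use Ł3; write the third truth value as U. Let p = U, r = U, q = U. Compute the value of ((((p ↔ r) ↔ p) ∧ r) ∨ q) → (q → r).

p ↔ r = U ↔ U = T
(p ↔ r) ↔ p = T ↔ U = U
((p ↔ r) ↔ p) ∧ r = U ∧ U = U
(((p ↔ r) ↔ p) ∧ r) ∨ q = U ∨ U = U
q → r = U → U = T
((((p ↔ r) ↔ p) ∧ r) ∨ q) → (q → r) = U → T = T

T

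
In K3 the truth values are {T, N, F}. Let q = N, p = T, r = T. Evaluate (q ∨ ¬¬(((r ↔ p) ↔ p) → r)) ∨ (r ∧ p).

T

r ↔ p = T ↔ T = T
(r ↔ p) ↔ p = T ↔ T = T
((r ↔ p) ↔ p) → r = T → T = T
¬(((r ↔ p) ↔ p) → r) = ¬T = F
¬¬(((r ↔ p) ↔ p) → r) = ¬F = T
q ∨ ¬¬(((r ↔ p) ↔ p) → r) = N ∨ T = T
r ∧ p = T ∧ T = T
(q ∨ ¬¬(((r ↔ p) ↔ p) → r)) ∨ (r ∧ p) = T ∨ T = T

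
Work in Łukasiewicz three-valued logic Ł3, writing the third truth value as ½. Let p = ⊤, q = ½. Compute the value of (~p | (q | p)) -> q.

~p = ~⊤ = ⊥
q | p = ½ | ⊤ = ⊤
~p | (q | p) = ⊥ | ⊤ = ⊤
(~p | (q | p)) -> q = ⊤ -> ½ = ½

½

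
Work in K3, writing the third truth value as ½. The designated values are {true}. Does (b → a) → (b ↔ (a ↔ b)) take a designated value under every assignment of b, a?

Countermodel: b=true, a=½ gives ½, which is not designated.

No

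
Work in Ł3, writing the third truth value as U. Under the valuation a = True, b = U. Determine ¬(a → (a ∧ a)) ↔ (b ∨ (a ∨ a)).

False

a ∧ a = True ∧ True = True
a → (a ∧ a) = True → True = True
¬(a → (a ∧ a)) = ¬True = False
a ∨ a = True ∨ True = True
b ∨ (a ∨ a) = U ∨ True = True
¬(a → (a ∧ a)) ↔ (b ∨ (a ∨ a)) = False ↔ True = False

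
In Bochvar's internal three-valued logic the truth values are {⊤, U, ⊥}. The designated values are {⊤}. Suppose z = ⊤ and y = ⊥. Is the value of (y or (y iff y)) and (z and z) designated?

Yes

y iff y = ⊥ iff ⊥ = ⊤
y or (y iff y) = ⊥ or ⊤ = ⊤
z and z = ⊤ and ⊤ = ⊤
(y or (y iff y)) and (z and z) = ⊤ and ⊤ = ⊤
⊤ ∈ {⊤}.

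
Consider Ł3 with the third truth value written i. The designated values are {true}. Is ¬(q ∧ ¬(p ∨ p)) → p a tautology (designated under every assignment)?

Countermodel: q=i, p=false gives i, which is not designated.

No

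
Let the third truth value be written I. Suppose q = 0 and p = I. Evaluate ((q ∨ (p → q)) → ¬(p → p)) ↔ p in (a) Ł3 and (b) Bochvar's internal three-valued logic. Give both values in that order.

1; I

In Ł3: p → q = I → 0 = I  [min(1, 1−½+0)]
q ∨ (p → q) = 0 ∨ I = I
p → p = I → I = 1
¬(p → p) = ¬1 = 0
(q ∨ (p → q)) → ¬(p → p) = I → 0 = I
((q ∨ (p → q)) → ¬(p → p)) ↔ p = I ↔ I = 1
In Bochvar's internal three-valued logic: p → q = I → 0 = I
q ∨ (p → q) = 0 ∨ I = I
p → p = I → I = I
¬(p → p) = ¬I = I
(q ∨ (p → q)) → ¬(p → p) = I → I = I
((q ∨ (p → q)) → ¬(p → p)) ↔ p = I ↔ I = I
They differ because Ł3 and Bochvar's internal three-valued logic treat I differently under the binary connectives.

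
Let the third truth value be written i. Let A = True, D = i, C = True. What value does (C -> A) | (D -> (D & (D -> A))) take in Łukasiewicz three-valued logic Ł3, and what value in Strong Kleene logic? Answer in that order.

True; True

In Łukasiewicz three-valued logic Ł3: C -> A = True -> True = True
D -> A = i -> True = True  [min(1, 1−½+1)]
D & (D -> A) = i & True = i
D -> (D & (D -> A)) = i -> i = True
(C -> A) | (D -> (D & (D -> A))) = True | True = True
In Strong Kleene logic: C -> A = True -> True = True
D -> A = i -> True = True  [~i | True]
D & (D -> A) = i & True = i
D -> (D & (D -> A)) = i -> i = i
(C -> A) | (D -> (D & (D -> A))) = True | i = True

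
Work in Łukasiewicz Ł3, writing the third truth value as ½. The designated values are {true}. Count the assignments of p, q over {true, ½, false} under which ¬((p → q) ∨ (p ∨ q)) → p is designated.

9

Of the 9 assignments, 9 give a value in {true}.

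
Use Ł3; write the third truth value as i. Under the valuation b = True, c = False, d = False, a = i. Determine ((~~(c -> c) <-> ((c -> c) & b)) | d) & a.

c -> c = False -> False = True
~(c -> c) = ~True = False
~~(c -> c) = ~False = True
c -> c = False -> False = True
(c -> c) & b = True & True = True
~~(c -> c) <-> ((c -> c) & b) = True <-> True = True
(~~(c -> c) <-> ((c -> c) & b)) | d = True | False = True
((~~(c -> c) <-> ((c -> c) & b)) | d) & a = True & i = i

i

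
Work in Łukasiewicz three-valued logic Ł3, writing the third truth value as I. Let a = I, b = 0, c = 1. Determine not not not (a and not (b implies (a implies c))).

1

a implies c = I implies 1 = 1  [min(1, 1−½+1)]
b implies (a implies c) = 0 implies 1 = 1
not (b implies (a implies c)) = not 1 = 0
a and not (b implies (a implies c)) = I and 0 = 0
not (a and not (b implies (a implies c))) = not 0 = 1
not not (a and not (b implies (a implies c))) = not 1 = 0
not not not (a and not (b implies (a implies c))) = not 0 = 1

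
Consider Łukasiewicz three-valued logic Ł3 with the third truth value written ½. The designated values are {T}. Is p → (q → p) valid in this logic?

Every assignment of p, q over {T, ½, F} gives a value in {T}.
In particular, with p=½, q=½: p → (q → p) = T.

Yes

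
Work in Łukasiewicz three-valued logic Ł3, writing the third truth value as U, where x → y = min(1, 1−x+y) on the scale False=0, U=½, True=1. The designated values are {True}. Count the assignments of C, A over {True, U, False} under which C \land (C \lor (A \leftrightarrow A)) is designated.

3

Designated under: (C=True, A=True); (C=True, A=U); (C=True, A=False).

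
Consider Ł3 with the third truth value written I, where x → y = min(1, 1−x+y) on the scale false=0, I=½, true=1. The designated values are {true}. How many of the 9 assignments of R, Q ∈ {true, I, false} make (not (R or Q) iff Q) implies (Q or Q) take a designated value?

5

Of the 9 assignments, 5 give a value in {true}.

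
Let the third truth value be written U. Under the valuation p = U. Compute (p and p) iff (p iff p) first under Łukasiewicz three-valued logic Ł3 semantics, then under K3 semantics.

U; U

In Łukasiewicz three-valued logic Ł3: p and p = U and U = U
p iff p = U iff U = True
(p and p) iff (p iff p) = U iff True = U
In K3: p and p = U and U = U
p iff p = U iff U = U
(p and p) iff (p iff p) = U iff U = U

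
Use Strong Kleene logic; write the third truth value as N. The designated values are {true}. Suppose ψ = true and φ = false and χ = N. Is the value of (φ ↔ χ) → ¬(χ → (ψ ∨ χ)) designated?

No

φ ↔ χ = false ↔ N = N
ψ ∨ χ = true ∨ N = true
χ → (ψ ∨ χ) = N → true = true  [¬N ∨ true]
¬(χ → (ψ ∨ χ)) = ¬true = false
(φ ↔ χ) → ¬(χ → (ψ ∨ χ)) = N → false = N
N ∉ {true}.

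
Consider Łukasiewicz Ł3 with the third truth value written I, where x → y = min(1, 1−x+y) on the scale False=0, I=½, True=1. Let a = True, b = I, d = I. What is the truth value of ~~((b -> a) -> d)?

I

b -> a = I -> True = True  [min(1, 1−½+1)]
(b -> a) -> d = True -> I = I
~((b -> a) -> d) = ~I = I
~~((b -> a) -> d) = ~I = I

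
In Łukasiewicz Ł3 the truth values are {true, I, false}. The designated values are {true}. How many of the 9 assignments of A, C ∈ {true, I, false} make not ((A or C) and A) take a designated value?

Designated under: (A=false, C=true); (A=false, C=I); (A=false, C=false).

3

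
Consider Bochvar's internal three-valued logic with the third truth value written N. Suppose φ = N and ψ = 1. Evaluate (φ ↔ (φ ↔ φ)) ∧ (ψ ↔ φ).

N

φ ↔ φ = N ↔ N = N
φ ↔ (φ ↔ φ) = N ↔ N = N
ψ ↔ φ = 1 ↔ N = N
(φ ↔ (φ ↔ φ)) ∧ (ψ ↔ φ) = N ∧ N = N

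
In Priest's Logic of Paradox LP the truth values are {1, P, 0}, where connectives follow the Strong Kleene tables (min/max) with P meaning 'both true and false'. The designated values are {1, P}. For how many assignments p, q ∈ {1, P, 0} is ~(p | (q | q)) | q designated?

Of the 9 assignments, 8 give a value in {1, P}.

8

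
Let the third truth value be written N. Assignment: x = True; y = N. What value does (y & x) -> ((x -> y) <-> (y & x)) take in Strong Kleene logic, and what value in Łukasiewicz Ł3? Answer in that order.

N; True

In Strong Kleene logic: y & x = N & True = N
x -> y = True -> N = N
y & x = N & True = N
(x -> y) <-> (y & x) = N <-> N = N
(y & x) -> ((x -> y) <-> (y & x)) = N -> N = N
In Łukasiewicz Ł3: y & x = N & True = N
x -> y = True -> N = N  [min(1, 1−1+½)]
y & x = N & True = N
(x -> y) <-> (y & x) = N <-> N = True
(y & x) -> ((x -> y) <-> (y & x)) = N -> True = True
They differ because Strong Kleene logic and Łukasiewicz Ł3 treat N differently under implication.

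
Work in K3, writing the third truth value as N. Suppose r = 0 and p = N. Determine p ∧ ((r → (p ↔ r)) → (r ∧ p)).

0

p ↔ r = N ↔ 0 = N
r → (p ↔ r) = 0 → N = 1  [¬0 ∨ N]
r ∧ p = 0 ∧ N = 0
(r → (p ↔ r)) → (r ∧ p) = 1 → 0 = 0
p ∧ ((r → (p ↔ r)) → (r ∧ p)) = N ∧ 0 = 0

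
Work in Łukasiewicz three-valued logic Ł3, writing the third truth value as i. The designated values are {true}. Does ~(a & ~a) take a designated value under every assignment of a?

Countermodel: a=i gives i, which is not designated.

No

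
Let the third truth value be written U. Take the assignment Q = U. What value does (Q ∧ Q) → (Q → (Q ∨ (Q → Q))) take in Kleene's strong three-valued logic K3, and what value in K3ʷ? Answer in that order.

U; U

In Kleene's strong three-valued logic K3: Q ∧ Q = U ∧ U = U
Q → Q = U → U = U
Q ∨ (Q → Q) = U ∨ U = U
Q → (Q ∨ (Q → Q)) = U → U = U
(Q ∧ Q) → (Q → (Q ∨ (Q → Q))) = U → U = U
In K3ʷ: Q ∧ Q = U ∧ U = U
Q → Q = U → U = U  [any arg is the third value ⇒ result is the third value]
Q ∨ (Q → Q) = U ∨ U = U
Q → (Q ∨ (Q → Q)) = U → U = U
(Q ∧ Q) → (Q → (Q ∨ (Q → Q))) = U → U = U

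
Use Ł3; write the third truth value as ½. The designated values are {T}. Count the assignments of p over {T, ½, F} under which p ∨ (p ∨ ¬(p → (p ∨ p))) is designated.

p=T: T ✓
p=½: ½ ·
p=F: F ·

1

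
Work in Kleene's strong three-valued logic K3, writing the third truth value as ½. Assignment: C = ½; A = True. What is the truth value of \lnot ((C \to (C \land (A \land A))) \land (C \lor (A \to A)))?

½

A \land A = True \land True = True
C \land (A \land A) = ½ \land True = ½
C \to (C \land (A \land A)) = ½ \to ½ = ½
A \to A = True \to True = True
C \lor (A \to A) = ½ \lor True = True
(C \to (C \land (A \land A))) \land (C \lor (A \to A)) = ½ \land True = ½
\lnot ((C \to (C \land (A \land A))) \land (C \lor (A \to A))) = \lnot ½ = ½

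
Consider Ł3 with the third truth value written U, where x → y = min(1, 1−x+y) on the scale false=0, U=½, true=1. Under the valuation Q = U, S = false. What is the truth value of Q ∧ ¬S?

¬S = ¬false = true
Q ∧ ¬S = U ∧ true = U

U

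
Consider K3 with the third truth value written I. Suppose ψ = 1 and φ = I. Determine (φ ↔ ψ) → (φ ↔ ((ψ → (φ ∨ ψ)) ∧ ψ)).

I

φ ↔ ψ = I ↔ 1 = I
φ ∨ ψ = I ∨ 1 = 1
ψ → (φ ∨ ψ) = 1 → 1 = 1
(ψ → (φ ∨ ψ)) ∧ ψ = 1 ∧ 1 = 1
φ ↔ ((ψ → (φ ∨ ψ)) ∧ ψ) = I ↔ 1 = I
(φ ↔ ψ) → (φ ↔ ((ψ → (φ ∨ ψ)) ∧ ψ)) = I → I = I  [¬I ∨ I]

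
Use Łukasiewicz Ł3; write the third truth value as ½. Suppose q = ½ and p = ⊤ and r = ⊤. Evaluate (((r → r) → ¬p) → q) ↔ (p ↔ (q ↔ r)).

r → r = ⊤ → ⊤ = ⊤
¬p = ¬⊤ = ⊥
(r → r) → ¬p = ⊤ → ⊥ = ⊥
((r → r) → ¬p) → q = ⊥ → ½ = ⊤  [min(1, 1−0+½)]
q ↔ r = ½ ↔ ⊤ = ½
p ↔ (q ↔ r) = ⊤ ↔ ½ = ½
(((r → r) → ¬p) → q) ↔ (p ↔ (q ↔ r)) = ⊤ ↔ ½ = ½

½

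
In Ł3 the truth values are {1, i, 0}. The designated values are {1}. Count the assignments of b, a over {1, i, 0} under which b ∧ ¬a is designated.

Designated under: (b=1, a=0).

1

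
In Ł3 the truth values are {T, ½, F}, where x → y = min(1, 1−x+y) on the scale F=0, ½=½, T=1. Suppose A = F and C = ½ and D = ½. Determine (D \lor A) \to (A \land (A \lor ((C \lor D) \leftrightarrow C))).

D \lor A = ½ \lor F = ½
C \lor D = ½ \lor ½ = ½
(C \lor D) \leftrightarrow C = ½ \leftrightarrow ½ = T  [1 − |½−½|]
A \lor ((C \lor D) \leftrightarrow C) = F \lor T = T
A \land (A \lor ((C \lor D) \leftrightarrow C)) = F \land T = F
(D \lor A) \to (A \land (A \lor ((C \lor D) \leftrightarrow C))) = ½ \to F = ½

½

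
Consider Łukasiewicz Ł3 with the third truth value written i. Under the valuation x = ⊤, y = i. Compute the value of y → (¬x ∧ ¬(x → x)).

¬x = ¬⊤ = ⊥
x → x = ⊤ → ⊤ = ⊤
¬(x → x) = ¬⊤ = ⊥
¬x ∧ ¬(x → x) = ⊥ ∧ ⊥ = ⊥
y → (¬x ∧ ¬(x → x)) = i → ⊥ = i

i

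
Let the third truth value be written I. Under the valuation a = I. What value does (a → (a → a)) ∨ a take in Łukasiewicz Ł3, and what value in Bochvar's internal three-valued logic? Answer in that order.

In Łukasiewicz Ł3: a → a = I → I = T
a → (a → a) = I → T = T
(a → (a → a)) ∨ a = T ∨ I = T
In Bochvar's internal three-valued logic: a → a = I → I = I  [any arg is the third value ⇒ result is the third value]
a → (a → a) = I → I = I
(a → (a → a)) ∨ a = I ∨ I = I
They differ because Łukasiewicz Ł3 and Bochvar's internal three-valued logic treat I differently under the binary connectives.

T; I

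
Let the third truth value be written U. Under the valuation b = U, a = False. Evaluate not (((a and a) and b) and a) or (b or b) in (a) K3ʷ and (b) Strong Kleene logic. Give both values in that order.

In K3ʷ: a and a = False and False = False
(a and a) and b = False and U = U
((a and a) and b) and a = U and False = U
not (((a and a) and b) and a) = not U = U
b or b = U or U = U
not (((a and a) and b) and a) or (b or b) = U or U = U
In Strong Kleene logic: a and a = False and False = False
(a and a) and b = False and U = False
((a and a) and b) and a = False and False = False
not (((a and a) and b) and a) = not False = True
b or b = U or U = U
not (((a and a) and b) and a) or (b or b) = True or U = True
They differ because K3ʷ and Strong Kleene logic treat U differently under the binary connectives.

U; True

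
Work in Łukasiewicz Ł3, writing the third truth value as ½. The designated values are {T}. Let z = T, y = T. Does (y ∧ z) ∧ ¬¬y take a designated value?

Yes

y ∧ z = T ∧ T = T
¬y = ¬T = F
¬¬y = ¬F = T
(y ∧ z) ∧ ¬¬y = T ∧ T = T
T ∈ {T}.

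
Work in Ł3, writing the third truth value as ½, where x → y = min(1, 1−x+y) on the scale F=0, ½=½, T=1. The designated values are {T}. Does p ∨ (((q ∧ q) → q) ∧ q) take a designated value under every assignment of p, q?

Countermodel: p=½, q=½ gives ½, which is not designated.

No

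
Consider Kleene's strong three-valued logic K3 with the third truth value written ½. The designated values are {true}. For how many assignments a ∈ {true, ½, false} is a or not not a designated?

1

a=true: true ✓
a=½: ½ ·
a=false: false ·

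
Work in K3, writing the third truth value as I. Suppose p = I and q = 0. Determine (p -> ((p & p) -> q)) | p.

p & p = I & I = I
(p & p) -> q = I -> 0 = I
p -> ((p & p) -> q) = I -> I = I
(p -> ((p & p) -> q)) | p = I | I = I

I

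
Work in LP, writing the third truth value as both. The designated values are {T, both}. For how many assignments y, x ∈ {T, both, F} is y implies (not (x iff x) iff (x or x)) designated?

8

Of the 9 assignments, 8 give a value in {T, both}.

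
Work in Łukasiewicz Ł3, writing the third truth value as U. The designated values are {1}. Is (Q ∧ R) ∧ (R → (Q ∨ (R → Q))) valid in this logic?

Countermodel: Q=1, R=U gives U, which is not designated.

No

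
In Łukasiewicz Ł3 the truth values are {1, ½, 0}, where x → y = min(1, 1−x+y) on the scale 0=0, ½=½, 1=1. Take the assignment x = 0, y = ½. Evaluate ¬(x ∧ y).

1

x ∧ y = 0 ∧ ½ = 0
¬(x ∧ y) = ¬0 = 1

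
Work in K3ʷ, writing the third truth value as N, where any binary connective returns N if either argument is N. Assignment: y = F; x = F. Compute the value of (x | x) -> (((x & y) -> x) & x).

T

x | x = F | F = F
x & y = F & F = F
(x & y) -> x = F -> F = T
((x & y) -> x) & x = T & F = F
(x | x) -> (((x & y) -> x) & x) = F -> F = T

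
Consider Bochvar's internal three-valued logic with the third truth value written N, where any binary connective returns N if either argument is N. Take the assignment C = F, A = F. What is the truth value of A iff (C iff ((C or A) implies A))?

C or A = F or F = F
(C or A) implies A = F implies F = T
C iff ((C or A) implies A) = F iff T = F
A iff (C iff ((C or A) implies A)) = F iff F = T

T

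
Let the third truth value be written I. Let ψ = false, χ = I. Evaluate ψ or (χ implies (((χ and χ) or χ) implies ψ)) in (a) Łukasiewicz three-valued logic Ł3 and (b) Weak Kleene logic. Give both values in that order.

In Łukasiewicz three-valued logic Ł3: χ and χ = I and I = I
(χ and χ) or χ = I or I = I
((χ and χ) or χ) implies ψ = I implies false = I
χ implies (((χ and χ) or χ) implies ψ) = I implies I = true
ψ or (χ implies (((χ and χ) or χ) implies ψ)) = false or true = true
In Weak Kleene logic: χ and χ = I and I = I
(χ and χ) or χ = I or I = I
((χ and χ) or χ) implies ψ = I implies false = I  [any arg is the third value ⇒ result is the third value]
χ implies (((χ and χ) or χ) implies ψ) = I implies I = I
ψ or (χ implies (((χ and χ) or χ) implies ψ)) = false or I = I
They differ because Łukasiewicz three-valued logic Ł3 and Weak Kleene logic treat I differently under the binary connectives.

true; I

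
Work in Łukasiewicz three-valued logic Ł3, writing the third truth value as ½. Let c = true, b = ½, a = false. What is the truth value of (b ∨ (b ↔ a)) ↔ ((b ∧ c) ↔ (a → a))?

b ↔ a = ½ ↔ false = ½  [1 − |½−0|]
b ∨ (b ↔ a) = ½ ∨ ½ = ½
b ∧ c = ½ ∧ true = ½
a → a = false → false = true
(b ∧ c) ↔ (a → a) = ½ ↔ true = ½
(b ∨ (b ↔ a)) ↔ ((b ∧ c) ↔ (a → a)) = ½ ↔ ½ = true

true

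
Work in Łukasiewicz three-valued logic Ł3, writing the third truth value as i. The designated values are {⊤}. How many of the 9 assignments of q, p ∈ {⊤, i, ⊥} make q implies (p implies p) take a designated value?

9

Of the 9 assignments, 9 give a value in {⊤}.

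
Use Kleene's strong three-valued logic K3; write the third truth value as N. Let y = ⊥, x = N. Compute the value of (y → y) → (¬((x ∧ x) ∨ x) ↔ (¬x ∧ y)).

y → y = ⊥ → ⊥ = ⊤
x ∧ x = N ∧ N = N
(x ∧ x) ∨ x = N ∨ N = N
¬((x ∧ x) ∨ x) = ¬N = N
¬x = ¬N = N
¬x ∧ y = N ∧ ⊥ = ⊥
¬((x ∧ x) ∨ x) ↔ (¬x ∧ y) = N ↔ ⊥ = N
(y → y) → (¬((x ∧ x) ∨ x) ↔ (¬x ∧ y)) = ⊤ → N = N  [¬⊤ ∨ N]

N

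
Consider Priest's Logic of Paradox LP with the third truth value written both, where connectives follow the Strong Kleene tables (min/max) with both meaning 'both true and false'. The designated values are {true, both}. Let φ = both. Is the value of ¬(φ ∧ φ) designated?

φ ∧ φ = both ∧ both = both
¬(φ ∧ φ) = ¬both = both
both ∈ {true, both}.

Yes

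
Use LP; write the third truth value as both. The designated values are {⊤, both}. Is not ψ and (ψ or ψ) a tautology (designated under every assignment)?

No

Countermodel: ψ=⊤ gives ⊥, which is not designated.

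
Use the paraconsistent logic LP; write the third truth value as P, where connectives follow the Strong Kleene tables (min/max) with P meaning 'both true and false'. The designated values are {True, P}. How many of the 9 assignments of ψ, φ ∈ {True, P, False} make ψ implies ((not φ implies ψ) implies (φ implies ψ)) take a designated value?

Of the 9 assignments, 9 give a value in {True, P}.

9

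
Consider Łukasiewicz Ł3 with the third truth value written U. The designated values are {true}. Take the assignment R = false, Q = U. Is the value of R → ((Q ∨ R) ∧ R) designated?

Q ∨ R = U ∨ false = U
(Q ∨ R) ∧ R = U ∧ false = false
R → ((Q ∨ R) ∧ R) = false → false = true
true ∈ {true}.

Yes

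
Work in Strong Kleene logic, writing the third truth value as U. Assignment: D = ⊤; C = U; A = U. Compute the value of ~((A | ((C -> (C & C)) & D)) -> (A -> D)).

C & C = U & U = U
C -> (C & C) = U -> U = U
(C -> (C & C)) & D = U & ⊤ = U
A | ((C -> (C & C)) & D) = U | U = U
A -> D = U -> ⊤ = ⊤
(A | ((C -> (C & C)) & D)) -> (A -> D) = U -> ⊤ = ⊤
~((A | ((C -> (C & C)) & D)) -> (A -> D)) = ~⊤ = ⊥

⊥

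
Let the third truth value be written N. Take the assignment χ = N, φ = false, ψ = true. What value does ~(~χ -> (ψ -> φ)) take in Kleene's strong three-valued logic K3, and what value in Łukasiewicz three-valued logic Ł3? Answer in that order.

N; N

In Kleene's strong three-valued logic K3: ~χ = ~N = N
ψ -> φ = true -> false = false
~χ -> (ψ -> φ) = N -> false = N
~(~χ -> (ψ -> φ)) = ~N = N
In Łukasiewicz three-valued logic Ł3: ~χ = ~N = N
ψ -> φ = true -> false = false
~χ -> (ψ -> φ) = N -> false = N  [min(1, 1−½+0)]
~(~χ -> (ψ -> φ)) = ~N = N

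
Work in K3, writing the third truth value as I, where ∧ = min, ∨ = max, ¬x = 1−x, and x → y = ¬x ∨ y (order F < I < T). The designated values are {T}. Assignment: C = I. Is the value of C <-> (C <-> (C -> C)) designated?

No

C -> C = I -> I = I  [~I | I]
C <-> (C -> C) = I <-> I = I
C <-> (C <-> (C -> C)) = I <-> I = I
I ∉ {T}.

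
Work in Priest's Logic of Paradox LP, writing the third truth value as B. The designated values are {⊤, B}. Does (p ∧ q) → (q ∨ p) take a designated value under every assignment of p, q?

Every assignment of p, q over {⊤, B, ⊥} gives a value in {⊤, B}.
In particular, with p=B, q=B: (p ∧ q) → (q ∨ p) = B.

Yes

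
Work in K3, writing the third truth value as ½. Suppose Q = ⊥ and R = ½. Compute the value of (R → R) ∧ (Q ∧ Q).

⊥

R → R = ½ → ½ = ½  [¬½ ∨ ½]
Q ∧ Q = ⊥ ∧ ⊥ = ⊥
(R → R) ∧ (Q ∧ Q) = ½ ∧ ⊥ = ⊥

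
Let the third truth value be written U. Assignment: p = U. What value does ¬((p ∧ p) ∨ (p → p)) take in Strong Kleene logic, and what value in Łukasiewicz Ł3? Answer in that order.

U; false

In Strong Kleene logic: p ∧ p = U ∧ U = U
p → p = U → U = U  [¬U ∨ U]
(p ∧ p) ∨ (p → p) = U ∨ U = U
¬((p ∧ p) ∨ (p → p)) = ¬U = U
In Łukasiewicz Ł3: p ∧ p = U ∧ U = U
p → p = U → U = true
(p ∧ p) ∨ (p → p) = U ∨ true = true
¬((p ∧ p) ∨ (p → p)) = ¬true = false
They differ because Strong Kleene logic and Łukasiewicz Ł3 treat U differently under implication.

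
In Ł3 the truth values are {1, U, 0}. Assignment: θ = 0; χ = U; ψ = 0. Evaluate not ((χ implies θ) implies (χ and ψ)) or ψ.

χ implies θ = U implies 0 = U  [min(1, 1−½+0)]
χ and ψ = U and 0 = 0
(χ implies θ) implies (χ and ψ) = U implies 0 = U
not ((χ implies θ) implies (χ and ψ)) = not U = U
not ((χ implies θ) implies (χ and ψ)) or ψ = U or 0 = U

U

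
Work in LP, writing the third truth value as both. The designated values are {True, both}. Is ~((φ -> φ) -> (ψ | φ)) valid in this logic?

Countermodel: φ=True, ψ=True gives False, which is not designated.

No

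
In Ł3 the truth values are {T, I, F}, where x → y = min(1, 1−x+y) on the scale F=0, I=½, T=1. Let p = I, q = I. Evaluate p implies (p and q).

p and q = I and I = I
p implies (p and q) = I implies I = T

T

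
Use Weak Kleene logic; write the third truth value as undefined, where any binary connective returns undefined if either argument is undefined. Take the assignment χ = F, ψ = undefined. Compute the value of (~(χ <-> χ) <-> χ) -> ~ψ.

χ <-> χ = F <-> F = T
~(χ <-> χ) = ~T = F
~(χ <-> χ) <-> χ = F <-> F = T
~ψ = ~undefined = undefined
(~(χ <-> χ) <-> χ) -> ~ψ = T -> undefined = undefined  [any arg is the third value ⇒ result is the third value]

undefined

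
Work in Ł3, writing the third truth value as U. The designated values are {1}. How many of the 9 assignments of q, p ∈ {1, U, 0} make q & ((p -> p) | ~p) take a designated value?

Designated under: (q=1, p=1); (q=1, p=U); (q=1, p=0).

3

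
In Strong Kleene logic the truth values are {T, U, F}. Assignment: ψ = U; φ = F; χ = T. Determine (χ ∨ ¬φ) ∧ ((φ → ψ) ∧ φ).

¬φ = ¬F = T
χ ∨ ¬φ = T ∨ T = T
φ → ψ = F → U = T  [¬F ∨ U]
(φ → ψ) ∧ φ = T ∧ F = F
(χ ∨ ¬φ) ∧ ((φ → ψ) ∧ φ) = T ∧ F = F

F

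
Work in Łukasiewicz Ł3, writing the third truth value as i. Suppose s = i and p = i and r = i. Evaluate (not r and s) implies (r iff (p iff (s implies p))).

⊤

not r = not i = i
not r and s = i and i = i
s implies p = i implies i = ⊤  [min(1, 1−½+½)]
p iff (s implies p) = i iff ⊤ = i
r iff (p iff (s implies p)) = i iff i = ⊤
(not r and s) implies (r iff (p iff (s implies p))) = i implies ⊤ = ⊤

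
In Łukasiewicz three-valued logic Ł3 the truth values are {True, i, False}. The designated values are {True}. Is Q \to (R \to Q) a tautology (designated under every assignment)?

Every assignment of Q, R over {True, i, False} gives a value in {True}.
In particular, with Q=i, R=i: Q \to (R \to Q) = True.

Yes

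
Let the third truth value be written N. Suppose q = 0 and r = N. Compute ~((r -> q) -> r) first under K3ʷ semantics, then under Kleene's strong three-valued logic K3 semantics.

In K3ʷ: r -> q = N -> 0 = N  [any arg is the third value ⇒ result is the third value]
(r -> q) -> r = N -> N = N
~((r -> q) -> r) = ~N = N
In Kleene's strong three-valued logic K3: r -> q = N -> 0 = N  [~N | 0]
(r -> q) -> r = N -> N = N
~((r -> q) -> r) = ~N = N

N; N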